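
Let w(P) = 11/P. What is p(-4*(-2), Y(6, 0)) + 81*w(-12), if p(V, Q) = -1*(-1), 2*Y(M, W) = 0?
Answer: -293/4 ≈ -73.250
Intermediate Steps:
Y(M, W) = 0 (Y(M, W) = (½)*0 = 0)
p(V, Q) = 1
p(-4*(-2), Y(6, 0)) + 81*w(-12) = 1 + 81*(11/(-12)) = 1 + 81*(11*(-1/12)) = 1 + 81*(-11/12) = 1 - 297/4 = -293/4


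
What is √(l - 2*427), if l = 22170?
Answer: 146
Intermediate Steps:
√(l - 2*427) = √(22170 - 2*427) = √(22170 - 854) = √21316 = 146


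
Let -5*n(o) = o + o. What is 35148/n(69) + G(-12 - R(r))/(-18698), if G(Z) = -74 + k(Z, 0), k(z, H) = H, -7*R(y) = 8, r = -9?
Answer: -273831359/215027 ≈ -1273.5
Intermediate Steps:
R(y) = -8/7 (R(y) = -1/7*8 = -8/7)
n(o) = -2*o/5 (n(o) = -(o + o)/5 = -2*o/5)
G(Z) = -74 (G(Z) = -74 + 0 = -74)
35148/n(69) + G(-12 - R(r))/(-18698) = 35148/((-2/5*69)) - 74/(-18698) = 35148/(-138/5) - 74*(-1/18698) = 35148*(-5/138) + 37/9349 = -29290/23 + 37/9349 = -273831359/215027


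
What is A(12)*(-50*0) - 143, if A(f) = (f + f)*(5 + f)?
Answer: -143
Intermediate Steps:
A(f) = 2*f*(5 + f) (A(f) = (2*f)*(5 + f) = 2*f*(5 + f))
A(12)*(-50*0) - 143 = (2*12*(5 + 12))*(-50*0) - 143 = (2*12*17)*0 - 143 = 408*0 - 143 = 0 - 143 = -143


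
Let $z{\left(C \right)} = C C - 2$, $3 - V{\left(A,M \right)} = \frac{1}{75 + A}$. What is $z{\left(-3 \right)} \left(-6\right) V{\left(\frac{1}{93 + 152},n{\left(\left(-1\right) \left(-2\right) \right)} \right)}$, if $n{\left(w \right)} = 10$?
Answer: $- \frac{1152543}{9188} \approx -125.44$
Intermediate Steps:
$V{\left(A,M \right)} = 3 - \frac{1}{75 + A}$
$z{\left(C \right)} = -2 + C^{2}$ ($z{\left(C \right)} = C^{2} - 2 = -2 + C^{2}$)
$z{\left(-3 \right)} \left(-6\right) V{\left(\frac{1}{93 + 152},n{\left(\left(-1\right) \left(-2\right) \right)} \right)} = \left(-2 + \left(-3\right)^{2}\right) \left(-6\right) \frac{224 + \frac{3}{93 + 152}}{75 + \frac{1}{93 + 152}} = \left(-2 + 9\right) \left(-6\right) \frac{224 + \frac{3}{245}}{75 + \frac{1}{245}} = 7 \left(-6\right) \frac{224 + 3 \cdot \frac{1}{245}}{75 + \frac{1}{245}} = - 42 \frac{224 + \frac{3}{245}}{\frac{18376}{245}} = - 42 \cdot \frac{245}{18376} \cdot \frac{54883}{245} = \left(-42\right) \frac{54883}{18376} = - \frac{1152543}{9188}$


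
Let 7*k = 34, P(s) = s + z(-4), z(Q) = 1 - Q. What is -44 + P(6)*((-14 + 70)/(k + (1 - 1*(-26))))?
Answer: -5500/223 ≈ -24.664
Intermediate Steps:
P(s) = 5 + s (P(s) = s + (1 - 1*(-4)) = s + (1 + 4) = s + 5 = 5 + s)
k = 34/7 (k = (⅐)*34 = 34/7 ≈ 4.8571)
-44 + P(6)*((-14 + 70)/(k + (1 - 1*(-26)))) = -44 + (5 + 6)*((-14 + 70)/(34/7 + (1 - 1*(-26)))) = -44 + 11*(56/(34/7 + (1 + 26))) = -44 + 11*(56/(34/7 + 27)) = -44 + 11*(56/(223/7)) = -44 + 11*(56*(7/223)) = -44 + 11*(392/223) = -44 + 4312/223 = -5500/223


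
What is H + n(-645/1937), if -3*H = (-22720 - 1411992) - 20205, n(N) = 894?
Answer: 1457599/3 ≈ 4.8587e+5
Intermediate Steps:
H = 1454917/3 (H = -((-22720 - 1411992) - 20205)/3 = -(-1434712 - 20205)/3 = -1/3*(-1454917) = 1454917/3 ≈ 4.8497e+5)
H + n(-645/1937) = 1454917/3 + 894 = 1457599/3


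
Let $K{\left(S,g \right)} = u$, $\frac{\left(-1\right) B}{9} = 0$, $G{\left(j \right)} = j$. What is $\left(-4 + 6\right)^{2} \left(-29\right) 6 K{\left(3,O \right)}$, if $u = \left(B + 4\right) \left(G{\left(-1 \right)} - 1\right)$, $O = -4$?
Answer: $5568$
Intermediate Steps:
$B = 0$ ($B = \left(-9\right) 0 = 0$)
$u = -8$ ($u = \left(0 + 4\right) \left(-1 - 1\right) = 4 \left(-2\right) = -8$)
$K{\left(S,g \right)} = -8$
$\left(-4 + 6\right)^{2} \left(-29\right) 6 K{\left(3,O \right)} = \left(-4 + 6\right)^{2} \left(-29\right) 6 \left(-8\right) = 2^{2} \left(-29\right) \left(-48\right) = 4 \left(-29\right) \left(-48\right) = \left(-116\right) \left(-48\right) = 5568$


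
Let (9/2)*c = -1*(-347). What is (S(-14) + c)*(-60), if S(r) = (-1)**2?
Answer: -14060/3 ≈ -4686.7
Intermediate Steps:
c = 694/9 (c = 2*(-1*(-347))/9 = (2/9)*347 = 694/9 ≈ 77.111)
S(r) = 1
(S(-14) + c)*(-60) = (1 + 694/9)*(-60) = (703/9)*(-60) = -14060/3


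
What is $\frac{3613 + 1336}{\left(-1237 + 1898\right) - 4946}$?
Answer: $- \frac{4949}{4285} \approx -1.155$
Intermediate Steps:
$\frac{3613 + 1336}{\left(-1237 + 1898\right) - 4946} = \frac{4949}{661 - 4946} = \frac{4949}{-4285} = 4949 \left(- \frac{1}{4285}\right) = - \frac{4949}{4285}$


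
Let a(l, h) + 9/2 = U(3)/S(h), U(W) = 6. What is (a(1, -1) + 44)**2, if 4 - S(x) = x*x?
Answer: 6889/4 ≈ 1722.3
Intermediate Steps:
S(x) = 4 - x**2 (S(x) = 4 - x*x = 4 - x**2)
a(l, h) = -9/2 + 6/(4 - h**2)
(a(1, -1) + 44)**2 = (3*(8 - 3*(-1)**2)/(2*(-4 + (-1)**2)) + 44)**2 = (3*(8 - 3*1)/(2*(-4 + 1)) + 44)**2 = ((3/2)*(8 - 3)/(-3) + 44)**2 = ((3/2)*(-1/3)*5 + 44)**2 = (-5/2 + 44)**2 = (83/2)**2 = 6889/4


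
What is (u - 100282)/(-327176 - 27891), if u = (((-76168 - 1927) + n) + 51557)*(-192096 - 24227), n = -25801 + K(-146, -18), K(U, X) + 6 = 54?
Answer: -11311645711/355067 ≈ -31858.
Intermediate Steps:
K(U, X) = 48 (K(U, X) = -6 + 54 = 48)
n = -25753 (n = -25801 + 48 = -25753)
u = 11311745993 (u = (((-76168 - 1927) - 25753) + 51557)*(-192096 - 24227) = ((-78095 - 25753) + 51557)*(-216323) = (-103848 + 51557)*(-216323) = -52291*(-216323) = 11311745993)
(u - 100282)/(-327176 - 27891) = (11311745993 - 100282)/(-327176 - 27891) = 11311645711/(-355067) = 11311645711*(-1/355067) = -11311645711/355067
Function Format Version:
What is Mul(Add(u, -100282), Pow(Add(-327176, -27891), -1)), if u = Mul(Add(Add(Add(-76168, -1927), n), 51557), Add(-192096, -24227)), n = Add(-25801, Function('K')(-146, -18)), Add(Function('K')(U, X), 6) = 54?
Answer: Rational(-11311645711, 355067) ≈ -31858.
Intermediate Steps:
Function('K')(U, X) = 48 (Function('K')(U, X) = Add(-6, 54) = 48)
n = -25753 (n = Add(-25801, 48) = -25753)
u = 11311745993 (u = Mul(Add(Add(Add(-76168, -1927), -25753), 51557), Add(-192096, -24227)) = Mul(Add(Add(-78095, -25753), 51557), -216323) = Mul(Add(-103848, 51557), -216323) = Mul(-52291, -216323) = 11311745993)
Mul(Add(u, -100282), Pow(Add(-327176, -27891), -1)) = Mul(Add(11311745993, -100282), Pow(Add(-327176, -27891), -1)) = Mul(11311645711, Pow(-355067, -1)) = Mul(11311645711, Rational(-1, 355067)) = Rational(-11311645711, 355067)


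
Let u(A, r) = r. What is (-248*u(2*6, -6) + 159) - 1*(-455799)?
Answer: 457446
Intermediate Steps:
(-248*u(2*6, -6) + 159) - 1*(-455799) = (-248*(-6) + 159) - 1*(-455799) = (1488 + 159) + 455799 = 1647 + 455799 = 457446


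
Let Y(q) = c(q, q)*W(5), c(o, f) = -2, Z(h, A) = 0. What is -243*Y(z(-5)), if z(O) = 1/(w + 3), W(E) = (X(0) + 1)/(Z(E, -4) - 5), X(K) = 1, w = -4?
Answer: -972/5 ≈ -194.40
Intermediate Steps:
W(E) = -⅖ (W(E) = (1 + 1)/(0 - 5) = 2/(-5) = 2*(-⅕) = -⅖)
z(O) = -1 (z(O) = 1/(-4 + 3) = 1/(-1) = -1)
Y(q) = ⅘ (Y(q) = -2*(-⅖) = ⅘)
-243*Y(z(-5)) = -243*⅘ = -972/5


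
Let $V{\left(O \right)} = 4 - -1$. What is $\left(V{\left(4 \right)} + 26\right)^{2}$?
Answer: $961$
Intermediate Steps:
$V{\left(O \right)} = 5$ ($V{\left(O \right)} = 4 + 1 = 5$)
$\left(V{\left(4 \right)} + 26\right)^{2} = \left(5 + 26\right)^{2} = 31^{2} = 961$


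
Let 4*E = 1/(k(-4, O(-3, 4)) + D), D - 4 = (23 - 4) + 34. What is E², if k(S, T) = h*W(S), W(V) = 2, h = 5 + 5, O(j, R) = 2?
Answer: 1/94864 ≈ 1.0541e-5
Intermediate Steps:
D = 57 (D = 4 + ((23 - 4) + 34) = 4 + (19 + 34) = 4 + 53 = 57)
h = 10
k(S, T) = 20 (k(S, T) = 10*2 = 20)
E = 1/308 (E = 1/(4*(20 + 57)) = (¼)/77 = (¼)*(1/77) = 1/308 ≈ 0.0032468)
E² = (1/308)² = 1/94864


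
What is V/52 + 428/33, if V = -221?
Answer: 1151/132 ≈ 8.7197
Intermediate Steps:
V/52 + 428/33 = -221/52 + 428/33 = -221*1/52 + 428*(1/33) = -17/4 + 428/33 = 1151/132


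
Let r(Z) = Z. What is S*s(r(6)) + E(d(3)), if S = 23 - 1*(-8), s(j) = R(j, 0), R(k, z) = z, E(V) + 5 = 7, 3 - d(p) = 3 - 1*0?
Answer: 2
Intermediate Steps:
d(p) = 0 (d(p) = 3 - (3 - 1*0) = 3 - (3 + 0) = 3 - 1*3 = 3 - 3 = 0)
E(V) = 2 (E(V) = -5 + 7 = 2)
s(j) = 0
S = 31 (S = 23 + 8 = 31)
S*s(r(6)) + E(d(3)) = 31*0 + 2 = 0 + 2 = 2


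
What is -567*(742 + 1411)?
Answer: -1220751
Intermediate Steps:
-567*(742 + 1411) = -567*2153 = -1220751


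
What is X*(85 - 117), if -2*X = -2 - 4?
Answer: -96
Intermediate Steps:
X = 3 (X = -(-2 - 4)/2 = -1/2*(-6) = 3)
X*(85 - 117) = 3*(85 - 117) = 3*(-32) = -96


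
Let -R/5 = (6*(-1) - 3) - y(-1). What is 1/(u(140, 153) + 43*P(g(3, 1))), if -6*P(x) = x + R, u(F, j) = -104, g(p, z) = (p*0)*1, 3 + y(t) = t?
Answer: -6/1699 ≈ -0.0035315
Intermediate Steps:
y(t) = -3 + t
g(p, z) = 0 (g(p, z) = 0*1 = 0)
R = 25 (R = -5*((6*(-1) - 3) - (-3 - 1)) = -5*((-6 - 3) - 1*(-4)) = -5*(-9 + 4) = -5*(-5) = 25)
P(x) = -25/6 - x/6 (P(x) = -(x + 25)/6 = -(25 + x)/6 = -25/6 - x/6)
1/(u(140, 153) + 43*P(g(3, 1))) = 1/(-104 + 43*(-25/6 - ⅙*0)) = 1/(-104 + 43*(-25/6 + 0)) = 1/(-104 + 43*(-25/6)) = 1/(-104 - 1075/6) = 1/(-1699/6) = -6/1699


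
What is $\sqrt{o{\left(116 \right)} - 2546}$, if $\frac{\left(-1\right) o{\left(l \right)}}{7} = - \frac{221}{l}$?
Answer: $\frac{i \sqrt{8519881}}{58} \approx 50.326 i$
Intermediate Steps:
$o{\left(l \right)} = \frac{1547}{l}$ ($o{\left(l \right)} = - 7 \left(- \frac{221}{l}\right) = \frac{1547}{l}$)
$\sqrt{o{\left(116 \right)} - 2546} = \sqrt{\frac{1547}{116} - 2546} = \sqrt{- \frac{293789}{116}} = \frac{i \sqrt{8519881}}{58}$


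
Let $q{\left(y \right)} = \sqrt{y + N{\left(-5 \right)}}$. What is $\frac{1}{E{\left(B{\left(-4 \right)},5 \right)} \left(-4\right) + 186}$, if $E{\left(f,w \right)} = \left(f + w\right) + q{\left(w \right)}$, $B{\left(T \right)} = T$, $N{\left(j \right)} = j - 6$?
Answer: $\frac{91}{16610} + \frac{i \sqrt{6}}{8305} \approx 0.0054786 + 0.00029494 i$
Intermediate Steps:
$N{\left(j \right)} = -6 + j$ ($N{\left(j \right)} = j - 6 = -6 + j$)
$q{\left(y \right)} = \sqrt{-11 + y}$ ($q{\left(y \right)} = \sqrt{y - 11} = \sqrt{-11 + y}$)
$E{\left(f,w \right)} = f + w + \sqrt{-11 + w}$ ($E{\left(f,w \right)} = \left(f + w\right) + \sqrt{-11 + w} = f + w + \sqrt{-11 + w}$)
$\frac{1}{E{\left(B{\left(-4 \right)},5 \right)} \left(-4\right) + 186} = \frac{1}{\left(-4 + 5 + \sqrt{-11 + 5}\right) \left(-4\right) + 186} = \frac{1}{\left(-4 + 5 + \sqrt{-6}\right) \left(-4\right) + 186} = \frac{1}{\left(-4 + 5 + i \sqrt{6}\right) \left(-4\right) + 186} = \frac{1}{\left(1 + i \sqrt{6}\right) \left(-4\right) + 186} = \frac{1}{\left(-4 - 4 i \sqrt{6}\right) + 186} = \frac{1}{182 - 4 i \sqrt{6}}$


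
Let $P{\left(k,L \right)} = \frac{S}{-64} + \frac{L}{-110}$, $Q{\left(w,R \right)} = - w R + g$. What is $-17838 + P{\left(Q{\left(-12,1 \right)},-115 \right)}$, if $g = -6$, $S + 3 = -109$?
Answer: $- \frac{784749}{44} \approx -17835.0$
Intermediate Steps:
$S = -112$ ($S = -3 - 109 = -112$)
$Q{\left(w,R \right)} = -6 - R w$ ($Q{\left(w,R \right)} = - w R - 6 = - R w - 6 = -6 - R w$)
$P{\left(k,L \right)} = \frac{7}{4} - \frac{L}{110}$ ($P{\left(k,L \right)} = - \frac{112}{-64} + \frac{L}{-110} = \left(-112\right) \left(- \frac{1}{64}\right) + L \left(- \frac{1}{110}\right) = \frac{7}{4} - \frac{L}{110}$)
$-17838 + P{\left(Q{\left(-12,1 \right)},-115 \right)} = -17838 + \left(\frac{7}{4} - - \frac{23}{22}\right) = -17838 + \left(\frac{7}{4} + \frac{23}{22}\right) = -17838 + \frac{123}{44} = - \frac{784749}{44}$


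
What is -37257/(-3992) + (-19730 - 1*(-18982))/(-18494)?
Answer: 346008487/36914024 ≈ 9.3734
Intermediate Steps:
-37257/(-3992) + (-19730 - 1*(-18982))/(-18494) = -37257*(-1/3992) + (-19730 + 18982)*(-1/18494) = 37257/3992 - 748*(-1/18494) = 37257/3992 + 374/9247 = 346008487/36914024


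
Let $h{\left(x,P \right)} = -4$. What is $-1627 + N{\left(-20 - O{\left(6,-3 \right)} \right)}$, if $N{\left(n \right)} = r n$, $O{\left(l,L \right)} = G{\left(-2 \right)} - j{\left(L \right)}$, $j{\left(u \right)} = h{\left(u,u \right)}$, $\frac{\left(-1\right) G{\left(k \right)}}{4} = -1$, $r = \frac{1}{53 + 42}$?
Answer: $- \frac{154593}{95} \approx -1627.3$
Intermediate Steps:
$r = \frac{1}{95} \approx 0.010526$
$G{\left(k \right)} = 4$ ($G{\left(k \right)} = \left(-4\right) \left(-1\right) = 4$)
$j{\left(u \right)} = -4$
$O{\left(l,L \right)} = 8$ ($O{\left(l,L \right)} = 4 - -4 = 4 + 4 = 8$)
$N{\left(n \right)} = \frac{n}{95}$
$-1627 + N{\left(-20 - O{\left(6,-3 \right)} \right)} = -1627 + \frac{-20 - 8}{95} = -1627 + \frac{1}{95} \left(-28\right) = -1627 - \frac{28}{95} = - \frac{154593}{95}$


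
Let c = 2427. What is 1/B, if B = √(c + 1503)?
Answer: √3930/3930 ≈ 0.015952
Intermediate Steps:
B = √3930 (B = √(2427 + 1503) = √3930 ≈ 62.690)
1/B = 1/(√3930) = √3930/3930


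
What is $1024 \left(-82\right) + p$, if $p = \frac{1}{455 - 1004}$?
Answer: $- \frac{46098433}{549} \approx -83968.0$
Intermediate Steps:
$p = - \frac{1}{549}$ ($p = \frac{1}{-549} = - \frac{1}{549} \approx -0.0018215$)
$1024 \left(-82\right) + p = 1024 \left(-82\right) - \frac{1}{549} = -83968 - \frac{1}{549} = - \frac{46098433}{549}$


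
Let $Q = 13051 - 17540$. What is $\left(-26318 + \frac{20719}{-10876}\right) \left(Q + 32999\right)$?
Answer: $- \frac{4080569116185}{5438} \approx -7.5038 \cdot 10^{8}$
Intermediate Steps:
$Q = -4489$ ($Q = 13051 - 17540 = -4489$)
$\left(-26318 + \frac{20719}{-10876}\right) \left(Q + 32999\right) = \left(-26318 + \frac{20719}{-10876}\right) \left(-4489 + 32999\right) = \left(-26318 + 20719 \left(- \frac{1}{10876}\right)\right) 28510 = \left(-26318 - \frac{20719}{10876}\right) 28510 = \left(- \frac{286255287}{10876}\right) 28510 = - \frac{4080569116185}{5438}$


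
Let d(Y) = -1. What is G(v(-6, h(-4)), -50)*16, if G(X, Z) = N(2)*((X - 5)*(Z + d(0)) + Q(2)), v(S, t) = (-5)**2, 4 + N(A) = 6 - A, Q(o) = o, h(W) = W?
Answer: 0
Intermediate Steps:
N(A) = 2 - A (N(A) = -4 + (6 - A) = 2 - A)
v(S, t) = 25
G(X, Z) = 0 (G(X, Z) = (2 - 1*2)*((X - 5)*(Z - 1) + 2) = (2 - 2)*((-5 + X)*(-1 + Z) + 2) = 0*((-1 + Z)*(-5 + X) + 2) = 0*(2 + (-1 + Z)*(-5 + X)) = 0)
G(v(-6, h(-4)), -50)*16 = 0*16 = 0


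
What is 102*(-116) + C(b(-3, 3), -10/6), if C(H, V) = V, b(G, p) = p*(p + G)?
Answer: -35501/3 ≈ -11834.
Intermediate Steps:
b(G, p) = p*(G + p)
102*(-116) + C(b(-3, 3), -10/6) = 102*(-116) - 10/6 = -11832 - 10*⅙ = -11832 - 5/3 = -35501/3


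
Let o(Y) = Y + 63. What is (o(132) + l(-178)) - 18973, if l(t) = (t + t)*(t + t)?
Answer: 107958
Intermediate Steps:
o(Y) = 63 + Y
l(t) = 4*t**2 (l(t) = (2*t)*(2*t) = 4*t**2)
(o(132) + l(-178)) - 18973 = ((63 + 132) + 4*(-178)**2) - 18973 = (195 + 4*31684) - 18973 = (195 + 126736) - 18973 = 126931 - 18973 = 107958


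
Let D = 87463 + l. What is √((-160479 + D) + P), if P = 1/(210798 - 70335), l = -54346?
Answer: I*√279203745778235/46821 ≈ 356.88*I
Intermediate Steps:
D = 33117 (D = 87463 - 54346 = 33117)
P = 1/140463 ≈ 7.1193e-6
√((-160479 + D) + P) = √((-160479 + 33117) + 1/140463) = √(-127362 + 1/140463) = √(-17889648605/140463) = I*√279203745778235/46821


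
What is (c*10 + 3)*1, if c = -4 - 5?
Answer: -87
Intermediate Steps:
c = -9
(c*10 + 3)*1 = (-9*10 + 3)*1 = (-90 + 3)*1 = -87*1 = -87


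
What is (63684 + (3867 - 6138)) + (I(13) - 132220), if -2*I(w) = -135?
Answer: -141479/2 ≈ -70740.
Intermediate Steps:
I(w) = 135/2 (I(w) = -½*(-135) = 135/2)
(63684 + (3867 - 6138)) + (I(13) - 132220) = (63684 + (3867 - 6138)) + (135/2 - 132220) = (63684 - 2271) - 264305/2 = 61413 - 264305/2 = -141479/2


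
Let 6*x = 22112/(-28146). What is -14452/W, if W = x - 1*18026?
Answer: 305074494/380522611 ≈ 0.80173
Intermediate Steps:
x = -5528/42219 (x = (22112/(-28146))/6 = (22112*(-1/28146))/6 = (⅙)*(-11056/14073) = -5528/42219 ≈ -0.13094)
W = -761045222/42219 (W = -5528/42219 - 1*18026 = -5528/42219 - 18026 = -761045222/42219 ≈ -18026.)
-14452/W = -14452/(-761045222/42219) = -14452*(-42219/761045222) = 305074494/380522611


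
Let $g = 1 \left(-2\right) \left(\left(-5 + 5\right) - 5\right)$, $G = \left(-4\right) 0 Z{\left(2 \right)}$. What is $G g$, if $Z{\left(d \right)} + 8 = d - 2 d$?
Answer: $0$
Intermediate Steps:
$Z{\left(d \right)} = -8 - d$ ($Z{\left(d \right)} = -8 + \left(d - 2 d\right) = -8 - d$)
$G = 0$ ($G = \left(-4\right) 0 \left(-8 - 2\right) = 0 \left(-8 - 2\right) = 0 \left(-10\right) = 0$)
$g = 10$ ($g = - 2 \left(0 - 5\right) = \left(-2\right) \left(-5\right) = 10$)
$G g = 0 \cdot 10 = 0$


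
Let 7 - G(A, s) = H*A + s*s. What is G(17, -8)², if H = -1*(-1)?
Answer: 5476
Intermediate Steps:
H = 1
G(A, s) = 7 - A - s² (G(A, s) = 7 - (1*A + s*s) = 7 - (A + s²) = 7 + (-A - s²) = 7 - A - s²)
G(17, -8)² = (7 - 1*17 - 1*(-8)²)² = (7 - 17 - 1*64)² = (7 - 17 - 64)² = (-74)² = 5476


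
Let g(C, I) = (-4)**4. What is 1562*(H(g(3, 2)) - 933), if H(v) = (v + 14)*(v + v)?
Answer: 214473534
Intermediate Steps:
g(C, I) = 256
H(v) = 2*v*(14 + v) (H(v) = (14 + v)*(2*v) = 2*v*(14 + v))
1562*(H(g(3, 2)) - 933) = 1562*(2*256*(14 + 256) - 933) = 1562*(2*256*270 - 933) = 1562*(138240 - 933) = 1562*137307 = 214473534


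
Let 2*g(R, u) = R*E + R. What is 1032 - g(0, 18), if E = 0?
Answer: 1032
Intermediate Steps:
g(R, u) = R/2 (g(R, u) = (R*0 + R)/2 = (0 + R)/2 = R/2)
1032 - g(0, 18) = 1032 - 0/2 = 1032 - 1*0 = 1032 + 0 = 1032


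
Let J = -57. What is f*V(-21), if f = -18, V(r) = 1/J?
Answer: 6/19 ≈ 0.31579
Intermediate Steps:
V(r) = -1/57 (V(r) = 1/(-57) = -1/57)
f*V(-21) = -18*(-1/57) = 6/19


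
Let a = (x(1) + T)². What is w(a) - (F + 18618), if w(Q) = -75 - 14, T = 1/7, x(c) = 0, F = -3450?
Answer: -15257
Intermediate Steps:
T = ⅐ ≈ 0.14286
a = 1/49 (a = (0 + ⅐)² = (⅐)² = 1/49 ≈ 0.020408)
w(Q) = -89
w(a) - (F + 18618) = -89 - (-3450 + 18618) = -89 - 1*15168 = -89 - 15168 = -15257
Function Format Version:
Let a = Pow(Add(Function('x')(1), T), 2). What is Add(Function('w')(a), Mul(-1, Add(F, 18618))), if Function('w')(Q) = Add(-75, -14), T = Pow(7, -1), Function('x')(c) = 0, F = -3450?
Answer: -15257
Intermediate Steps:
T = Rational(1, 7) ≈ 0.14286
a = Rational(1, 49) (a = Pow(Add(0, Rational(1, 7)), 2) = Pow(Rational(1, 7), 2) = Rational(1, 49) ≈ 0.020408)
Function('w')(Q) = -89
Add(Function('w')(a), Mul(-1, Add(F, 18618))) = Add(-89, Mul(-1, Add(-3450, 18618))) = Add(-89, Mul(-1, 15168)) = Add(-89, -15168) = -15257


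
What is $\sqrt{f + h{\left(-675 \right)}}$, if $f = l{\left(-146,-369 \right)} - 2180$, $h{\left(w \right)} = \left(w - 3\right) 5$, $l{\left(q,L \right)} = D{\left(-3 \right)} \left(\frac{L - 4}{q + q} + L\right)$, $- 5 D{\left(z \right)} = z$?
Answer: $\frac{i \sqrt{123433145}}{146} \approx 76.096 i$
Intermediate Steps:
$D{\left(z \right)} = - \frac{z}{5}$
$l{\left(q,L \right)} = \frac{3 L}{5} + \frac{3 \left(-4 + L\right)}{10 q}$ ($l{\left(q,L \right)} = \left(- \frac{1}{5}\right) \left(-3\right) \left(\frac{L - 4}{q + q} + L\right) = \frac{3 \left(\frac{-4 + L}{2 q} + L\right)}{5} = \frac{3 \left(L + \frac{-4 + L}{2 q}\right)}{5} = \frac{3 L}{5} + \frac{3 \left(-4 + L\right)}{10 q}$)
$h{\left(w \right)} = -15 + 5 w$ ($h{\left(w \right)} = \left(-3 + w\right) 5 = -15 + 5 w$)
$f = - \frac{700985}{292}$ ($f = \frac{3 \left(-4 - 369 + 2 \left(-369\right) \left(-146\right)\right)}{10 \left(-146\right)} - 2180 = \frac{3}{10} \left(- \frac{1}{146}\right) \left(-4 - 369 + 107748\right) - 2180 = \frac{3}{10} \left(- \frac{1}{146}\right) 107375 - 2180 = - \frac{64425}{292} - 2180 = - \frac{700985}{292} \approx -2400.6$)
$\sqrt{f + h{\left(-675 \right)}} = \sqrt{- \frac{700985}{292} + \left(-15 + 5 \left(-675\right)\right)} = \sqrt{- \frac{700985}{292} - 3390} = \sqrt{- \frac{1690865}{292}} = \frac{i \sqrt{123433145}}{146}$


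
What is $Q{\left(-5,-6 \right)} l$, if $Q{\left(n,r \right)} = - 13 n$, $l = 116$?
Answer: $7540$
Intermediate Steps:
$Q{\left(-5,-6 \right)} l = \left(-13\right) \left(-5\right) 116 = 65 \cdot 116 = 7540$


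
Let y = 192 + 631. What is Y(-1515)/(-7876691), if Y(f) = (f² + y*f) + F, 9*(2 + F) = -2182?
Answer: -9433220/70890219 ≈ -0.13307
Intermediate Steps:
y = 823
F = -2200/9 (F = -2 + (⅑)*(-2182) = -2 - 2182/9 = -2200/9 ≈ -244.44)
Y(f) = -2200/9 + f² + 823*f (Y(f) = (f² + 823*f) - 2200/9 = -2200/9 + f² + 823*f)
Y(-1515)/(-7876691) = (-2200/9 + (-1515)² + 823*(-1515))/(-7876691) = (-2200/9 + 2295225 - 1246845)*(-1/7876691) = (9433220/9)*(-1/7876691) = -9433220/70890219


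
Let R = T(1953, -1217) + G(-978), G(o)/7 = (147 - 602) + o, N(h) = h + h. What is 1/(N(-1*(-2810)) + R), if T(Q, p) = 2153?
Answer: -1/2258 ≈ -0.00044287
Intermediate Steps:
N(h) = 2*h
G(o) = -3185 + 7*o (G(o) = 7*((147 - 602) + o) = 7*(-455 + o) = -3185 + 7*o)
R = -7878 (R = 2153 + (-3185 + 7*(-978)) = 2153 + (-3185 - 6846) = 2153 - 10031 = -7878)
1/(N(-1*(-2810)) + R) = 1/(2*(-1*(-2810)) - 7878) = 1/(2*2810 - 7878) = 1/(5620 - 7878) = 1/(-2258) = -1/2258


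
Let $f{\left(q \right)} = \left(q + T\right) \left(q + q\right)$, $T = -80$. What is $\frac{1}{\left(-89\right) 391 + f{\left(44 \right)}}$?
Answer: $- \frac{1}{37967} \approx -2.6339 \cdot 10^{-5}$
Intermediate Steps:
$f{\left(q \right)} = 2 q \left(-80 + q\right)$ ($f{\left(q \right)} = \left(q - 80\right) \left(q + q\right) = \left(-80 + q\right) 2 q = 2 q \left(-80 + q\right)$)
$\frac{1}{\left(-89\right) 391 + f{\left(44 \right)}} = \frac{1}{\left(-89\right) 391 + 2 \cdot 44 \left(-80 + 44\right)} = \frac{1}{-34799 + 2 \cdot 44 \left(-36\right)} = \frac{1}{-34799 - 3168} = \frac{1}{-37967} = - \frac{1}{37967}$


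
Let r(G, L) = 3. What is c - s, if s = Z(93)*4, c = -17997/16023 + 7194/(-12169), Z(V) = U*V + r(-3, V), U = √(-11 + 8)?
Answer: -127337219/9284947 - 372*I*√3 ≈ -13.714 - 644.32*I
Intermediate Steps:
U = I*√3 (U = √(-3) = I*√3 ≈ 1.732*I)
Z(V) = 3 + I*V*√3 (Z(V) = (I*√3)*V + 3 = I*V*√3 + 3 = 3 + I*V*√3)
c = -15917855/9284947 (c = -17997*1/16023 + 7194*(-1/12169) = -857/763 - 7194/12169 = -15917855/9284947 ≈ -1.7144)
s = 12 + 372*I*√3 (s = (3 + I*93*√3)*4 = (3 + 93*I*√3)*4 = 12 + 372*I*√3 ≈ 12.0 + 644.32*I)
c - s = -15917855/9284947 - (12 + 372*I*√3) = -15917855/9284947 + (-12 - 372*I*√3) = -127337219/9284947 - 372*I*√3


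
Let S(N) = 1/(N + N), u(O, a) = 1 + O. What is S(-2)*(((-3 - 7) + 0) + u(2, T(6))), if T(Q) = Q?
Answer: 7/4 ≈ 1.7500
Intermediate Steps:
S(N) = 1/(2*N)
S(-2)*(((-3 - 7) + 0) + u(2, T(6))) = ((½)/(-2))*(((-3 - 7) + 0) + (1 + 2)) = ((½)*(-½))*((-10 + 0) + 3) = -(-10 + 3)/4 = -¼*(-7) = 7/4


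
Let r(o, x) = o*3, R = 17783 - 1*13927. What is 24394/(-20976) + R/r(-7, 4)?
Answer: -4521985/24472 ≈ -184.78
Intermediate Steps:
R = 3856 (R = 17783 - 13927 = 3856)
r(o, x) = 3*o
24394/(-20976) + R/r(-7, 4) = 24394/(-20976) + 3856/((3*(-7))) = 24394*(-1/20976) + 3856/(-21) = -12197/10488 + 3856*(-1/21) = -12197/10488 - 3856/21 = -4521985/24472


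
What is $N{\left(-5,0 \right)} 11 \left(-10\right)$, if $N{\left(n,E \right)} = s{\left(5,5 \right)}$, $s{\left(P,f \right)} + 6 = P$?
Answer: $110$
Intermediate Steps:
$s{\left(P,f \right)} = -6 + P$
$N{\left(n,E \right)} = -1$ ($N{\left(n,E \right)} = -6 + 5 = -1$)
$N{\left(-5,0 \right)} 11 \left(-10\right) = \left(-1\right) 11 \left(-10\right) = \left(-11\right) \left(-10\right) = 110$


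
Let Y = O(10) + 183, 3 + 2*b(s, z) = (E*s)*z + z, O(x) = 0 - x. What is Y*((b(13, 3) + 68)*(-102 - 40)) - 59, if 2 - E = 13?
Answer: 3598860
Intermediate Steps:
E = -11 (E = 2 - 1*13 = 2 - 13 = -11)
O(x) = -x
b(s, z) = -3/2 + z/2 - 11*s*z/2 (b(s, z) = -3/2 + ((-11*s)*z + z)/2 = -3/2 + (-11*s*z + z)/2 = -3/2 + (z - 11*s*z)/2 = -3/2 + (z/2 - 11*s*z/2) = -3/2 + z/2 - 11*s*z/2)
Y = 173 (Y = -1*10 + 183 = -10 + 183 = 173)
Y*((b(13, 3) + 68)*(-102 - 40)) - 59 = 173*(((-3/2 + (½)*3 - 11/2*13*3) + 68)*(-102 - 40)) - 59 = 173*(((-3/2 + 3/2 - 429/2) + 68)*(-142)) - 59 = 173*((-429/2 + 68)*(-142)) - 59 = 173*(-293/2*(-142)) - 59 = 173*20803 - 59 = 3598919 - 59 = 3598860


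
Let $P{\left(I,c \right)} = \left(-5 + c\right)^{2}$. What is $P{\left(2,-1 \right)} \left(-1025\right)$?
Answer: $-36900$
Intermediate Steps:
$P{\left(2,-1 \right)} \left(-1025\right) = \left(-5 - 1\right)^{2} \left(-1025\right) = \left(-6\right)^{2} \left(-1025\right) = 36 \left(-1025\right) = -36900$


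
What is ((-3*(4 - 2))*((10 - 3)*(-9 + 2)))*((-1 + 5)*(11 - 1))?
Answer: 11760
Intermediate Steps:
((-3*(4 - 2))*((10 - 3)*(-9 + 2)))*((-1 + 5)*(11 - 1)) = ((-3*2)*(7*(-7)))*(4*10) = -6*(-49)*40 = 294*40 = 11760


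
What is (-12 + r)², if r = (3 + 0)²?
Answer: 9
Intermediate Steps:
r = 9 (r = 3² = 9)
(-12 + r)² = (-12 + 9)² = (-3)² = 9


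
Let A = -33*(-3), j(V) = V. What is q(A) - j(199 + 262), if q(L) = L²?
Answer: 9340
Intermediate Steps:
A = 99
q(A) - j(199 + 262) = 99² - (199 + 262) = 9801 - 1*461 = 9801 - 461 = 9340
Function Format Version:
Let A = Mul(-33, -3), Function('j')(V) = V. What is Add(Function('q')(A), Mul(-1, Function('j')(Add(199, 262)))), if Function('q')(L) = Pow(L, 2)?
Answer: 9340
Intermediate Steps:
A = 99
Add(Function('q')(A), Mul(-1, Function('j')(Add(199, 262)))) = Add(Pow(99, 2), Mul(-1, Add(199, 262))) = Add(9801, Mul(-1, 461)) = Add(9801, -461) = 9340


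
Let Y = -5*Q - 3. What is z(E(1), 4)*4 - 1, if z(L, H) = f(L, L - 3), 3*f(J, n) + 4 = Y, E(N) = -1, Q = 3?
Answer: -91/3 ≈ -30.333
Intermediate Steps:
Y = -18 (Y = -5*3 - 3 = -15 - 3 = -18)
f(J, n) = -22/3 (f(J, n) = -4/3 + (⅓)*(-18) = -4/3 - 6 = -22/3)
z(L, H) = -22/3
z(E(1), 4)*4 - 1 = -22/3*4 - 1 = -88/3 - 1 = -91/3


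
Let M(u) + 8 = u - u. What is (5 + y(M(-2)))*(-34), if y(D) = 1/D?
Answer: -663/4 ≈ -165.75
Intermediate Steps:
M(u) = -8 (M(u) = -8 + (u - u) = -8 + 0 = -8)
(5 + y(M(-2)))*(-34) = (5 + 1/(-8))*(-34) = (5 - ⅛)*(-34) = (39/8)*(-34) = -663/4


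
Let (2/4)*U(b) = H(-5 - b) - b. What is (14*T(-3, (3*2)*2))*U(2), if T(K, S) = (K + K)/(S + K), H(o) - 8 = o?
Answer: 56/3 ≈ 18.667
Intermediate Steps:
H(o) = 8 + o
U(b) = 6 - 4*b (U(b) = 2*((8 + (-5 - b)) - b) = 2*((3 - b) - b) = 2*(3 - 2*b) = 6 - 4*b)
T(K, S) = 2*K/(K + S) (T(K, S) = (2*K)/(K + S) = 2*K/(K + S))
(14*T(-3, (3*2)*2))*U(2) = (14*(2*(-3)/(-3 + (3*2)*2)))*(6 - 4*2) = (14*(2*(-3)/(-3 + 6*2)))*(6 - 8) = (14*(2*(-3)/(-3 + 12)))*(-2) = (14*(2*(-3)/9))*(-2) = (14*(2*(-3)*(⅑)))*(-2) = (14*(-⅔))*(-2) = -28/3*(-2) = 56/3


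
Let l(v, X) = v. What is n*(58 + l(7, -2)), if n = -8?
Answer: -520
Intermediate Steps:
n*(58 + l(7, -2)) = -8*(58 + 7) = -8*65 = -520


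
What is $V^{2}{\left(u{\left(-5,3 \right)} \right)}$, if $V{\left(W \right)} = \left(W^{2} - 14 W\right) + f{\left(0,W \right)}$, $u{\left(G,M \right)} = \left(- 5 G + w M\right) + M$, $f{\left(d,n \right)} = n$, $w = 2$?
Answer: $509796$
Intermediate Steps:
$u{\left(G,M \right)} = - 5 G + 3 M$ ($u{\left(G,M \right)} = \left(- 5 G + 2 M\right) + M = - 5 G + 3 M$)
$V{\left(W \right)} = W^{2} - 13 W$ ($V{\left(W \right)} = \left(W^{2} - 14 W\right) + W = W^{2} - 13 W$)
$V^{2}{\left(u{\left(-5,3 \right)} \right)} = \left(\left(\left(-5\right) \left(-5\right) + 3 \cdot 3\right) \left(-13 + \left(\left(-5\right) \left(-5\right) + 3 \cdot 3\right)\right)\right)^{2} = \left(\left(25 + 9\right) \left(-13 + \left(25 + 9\right)\right)\right)^{2} = \left(34 \left(-13 + 34\right)\right)^{2} = \left(34 \cdot 21\right)^{2} = 714^{2} = 509796$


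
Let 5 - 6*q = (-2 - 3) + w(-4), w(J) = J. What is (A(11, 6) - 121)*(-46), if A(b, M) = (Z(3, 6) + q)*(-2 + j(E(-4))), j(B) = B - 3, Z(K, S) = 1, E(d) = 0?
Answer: 18998/3 ≈ 6332.7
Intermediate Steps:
j(B) = -3 + B
q = 7/3 (q = ⅚ - ((-2 - 3) - 4)/6 = ⅚ - (-5 - 4)/6 = ⅚ - ⅙*(-9) = ⅚ + 3/2 = 7/3 ≈ 2.3333)
A(b, M) = -50/3 (A(b, M) = (1 + 7/3)*(-2 + (-3 + 0)) = 10*(-2 - 3)/3 = (10/3)*(-5) = -50/3)
(A(11, 6) - 121)*(-46) = (-50/3 - 121)*(-46) = -413/3*(-46) = 18998/3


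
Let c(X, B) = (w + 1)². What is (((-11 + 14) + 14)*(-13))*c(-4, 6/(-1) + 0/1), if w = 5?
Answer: -7956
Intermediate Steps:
c(X, B) = 36 (c(X, B) = (5 + 1)² = 6² = 36)
(((-11 + 14) + 14)*(-13))*c(-4, 6/(-1) + 0/1) = (((-11 + 14) + 14)*(-13))*36 = ((3 + 14)*(-13))*36 = (17*(-13))*36 = -221*36 = -7956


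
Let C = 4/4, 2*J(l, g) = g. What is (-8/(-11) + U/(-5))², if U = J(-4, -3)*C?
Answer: 12769/12100 ≈ 1.0553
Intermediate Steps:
J(l, g) = g/2
C = 1 (C = 4*(¼) = 1)
U = -3/2 (U = ((½)*(-3))*1 = -3/2*1 = -3/2 ≈ -1.5000)
(-8/(-11) + U/(-5))² = (-8/(-11) - 3/2/(-5))² = (-8*(-1/11) - 3/2*(-⅕))² = (8/11 + 3/10)² = (113/110)² = 12769/12100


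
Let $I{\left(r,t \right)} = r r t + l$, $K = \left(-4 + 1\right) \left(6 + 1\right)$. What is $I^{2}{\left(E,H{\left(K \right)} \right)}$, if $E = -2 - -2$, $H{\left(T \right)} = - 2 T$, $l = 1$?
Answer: $1$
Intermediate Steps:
$K = -21$ ($K = \left(-3\right) 7 = -21$)
$E = 0$ ($E = -2 + 2 = 0$)
$I{\left(r,t \right)} = 1 + t r^{2}$ ($I{\left(r,t \right)} = r r t + 1 = r^{2} t + 1 = t r^{2} + 1 = 1 + t r^{2}$)
$I^{2}{\left(E,H{\left(K \right)} \right)} = \left(1 + \left(-2\right) \left(-21\right) 0^{2}\right)^{2} = \left(1 + 42 \cdot 0\right)^{2} = \left(1 + 0\right)^{2} = 1^{2} = 1$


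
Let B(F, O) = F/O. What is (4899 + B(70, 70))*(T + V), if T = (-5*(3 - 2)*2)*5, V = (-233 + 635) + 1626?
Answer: 9692200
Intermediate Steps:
V = 2028 (V = 402 + 1626 = 2028)
T = -50 (T = (-5*1*2)*5 = -5*2*5 = -10*5 = -50)
(4899 + B(70, 70))*(T + V) = (4899 + 70/70)*(-50 + 2028) = (4899 + 70*(1/70))*1978 = (4899 + 1)*1978 = 4900*1978 = 9692200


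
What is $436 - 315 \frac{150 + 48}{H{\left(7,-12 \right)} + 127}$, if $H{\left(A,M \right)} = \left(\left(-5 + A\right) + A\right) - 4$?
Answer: $- \frac{73}{2} \approx -36.5$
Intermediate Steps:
$H{\left(A,M \right)} = -9 + 2 A$ ($H{\left(A,M \right)} = \left(-5 + 2 A\right) - 4 = -9 + 2 A$)
$436 - 315 \frac{150 + 48}{H{\left(7,-12 \right)} + 127} = 436 - 315 \frac{150 + 48}{\left(-9 + 2 \cdot 7\right) + 127} = 436 - 315 \frac{198}{\left(-9 + 14\right) + 127} = 436 - 315 \frac{198}{5 + 127} = 436 - 315 \cdot \frac{198}{132} = 436 - 315 \cdot 198 \cdot \frac{1}{132} = 436 - \frac{945}{2} = - \frac{73}{2}$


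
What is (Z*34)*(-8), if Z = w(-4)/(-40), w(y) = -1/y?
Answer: 17/10 ≈ 1.7000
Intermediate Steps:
Z = -1/160 (Z = -1/(-4)/(-40) = -1*(-¼)*(-1/40) = (¼)*(-1/40) = -1/160 ≈ -0.0062500)
(Z*34)*(-8) = -1/160*34*(-8) = -17/80*(-8) = 17/10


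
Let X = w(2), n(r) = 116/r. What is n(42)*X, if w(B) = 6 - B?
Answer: 232/21 ≈ 11.048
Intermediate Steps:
X = 4 (X = 6 - 1*2 = 6 - 2 = 4)
n(42)*X = (116/42)*4 = (116*(1/42))*4 = (58/21)*4 = 232/21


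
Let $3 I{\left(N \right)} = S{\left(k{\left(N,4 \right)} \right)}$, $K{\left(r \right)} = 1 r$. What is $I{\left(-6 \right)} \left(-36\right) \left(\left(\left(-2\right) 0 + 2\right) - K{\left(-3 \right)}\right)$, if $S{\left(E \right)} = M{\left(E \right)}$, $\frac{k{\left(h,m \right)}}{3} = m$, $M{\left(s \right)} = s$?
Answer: $-720$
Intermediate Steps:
$k{\left(h,m \right)} = 3 m$
$S{\left(E \right)} = E$
$K{\left(r \right)} = r$
$I{\left(N \right)} = 4$ ($I{\left(N \right)} = \frac{3 \cdot 4}{3} = \frac{1}{3} \cdot 12 = 4$)
$I{\left(-6 \right)} \left(-36\right) \left(\left(\left(-2\right) 0 + 2\right) - K{\left(-3 \right)}\right) = 4 \left(-36\right) \left(\left(\left(-2\right) 0 + 2\right) - -3\right) = - 144 \left(\left(0 + 2\right) + 3\right) = - 144 \left(2 + 3\right) = \left(-144\right) 5 = -720$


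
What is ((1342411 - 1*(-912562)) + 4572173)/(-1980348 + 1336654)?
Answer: -3413573/321847 ≈ -10.606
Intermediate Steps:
((1342411 - 1*(-912562)) + 4572173)/(-1980348 + 1336654) = ((1342411 + 912562) + 4572173)/(-643694) = (2254973 + 4572173)*(-1/643694) = 6827146*(-1/643694) = -3413573/321847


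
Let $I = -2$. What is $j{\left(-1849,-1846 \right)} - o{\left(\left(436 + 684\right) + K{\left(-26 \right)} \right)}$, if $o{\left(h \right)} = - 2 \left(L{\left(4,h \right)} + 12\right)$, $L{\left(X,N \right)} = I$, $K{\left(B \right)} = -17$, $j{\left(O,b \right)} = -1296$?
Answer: $-1276$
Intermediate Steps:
$L{\left(X,N \right)} = -2$
$o{\left(h \right)} = -20$ ($o{\left(h \right)} = - 2 \left(-2 + 12\right) = \left(-2\right) 10 = -20$)
$j{\left(-1849,-1846 \right)} - o{\left(\left(436 + 684\right) + K{\left(-26 \right)} \right)} = -1296 - -20 = -1296 + 20 = -1276$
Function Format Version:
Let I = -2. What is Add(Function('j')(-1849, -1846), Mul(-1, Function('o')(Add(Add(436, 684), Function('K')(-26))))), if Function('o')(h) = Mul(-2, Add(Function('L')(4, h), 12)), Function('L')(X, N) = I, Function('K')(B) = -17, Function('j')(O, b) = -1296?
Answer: -1276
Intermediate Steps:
Function('L')(X, N) = -2
Function('o')(h) = -20 (Function('o')(h) = Mul(-2, Add(-2, 12)) = Mul(-2, 10) = -20)
Add(Function('j')(-1849, -1846), Mul(-1, Function('o')(Add(Add(436, 684), Function('K')(-26))))) = Add(-1296, Mul(-1, -20)) = Add(-1296, 20) = -1276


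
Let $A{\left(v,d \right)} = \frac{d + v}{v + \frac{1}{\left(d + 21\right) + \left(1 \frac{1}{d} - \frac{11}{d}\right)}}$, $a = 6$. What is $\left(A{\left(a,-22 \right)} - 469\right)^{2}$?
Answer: $\frac{139736041}{625} \approx 2.2358 \cdot 10^{5}$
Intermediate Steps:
$A{\left(v,d \right)} = \frac{d + v}{v + \frac{1}{21 + d - \frac{10}{d}}}$ ($A{\left(v,d \right)} = \frac{d + v}{v + \frac{1}{\left(21 + d\right) + \left(\frac{1}{d} - \frac{11}{d}\right)}} = \frac{d + v}{v + \frac{1}{\left(21 + d\right) - \frac{10}{d}}} = \frac{d + v}{v + \frac{1}{21 + d - \frac{10}{d}}}$)
$\left(A{\left(a,-22 \right)} - 469\right)^{2} = \left(\frac{\left(-22\right)^{3} - -220 - 60 + 21 \left(-22\right)^{2} + 6 \left(-22\right)^{2} + 21 \left(-22\right) 6}{-22 - 60 + 6 \left(-22\right)^{2} + 21 \left(-22\right) 6} - 469\right)^{2} = \left(\frac{-10648 + 220 - 60 + 21 \cdot 484 + 6 \cdot 484 - 2772}{-22 - 60 + 6 \cdot 484 - 2772} - 469\right)^{2} = \left(\frac{-10648 + 220 - 60 + 10164 + 2904 - 2772}{-22 - 60 + 2904 - 2772} - 469\right)^{2} = \left(\frac{1}{50} \left(-192\right) - 469\right)^{2} = \left(- \frac{96}{25} - 469\right)^{2} = \left(- \frac{11821}{25}\right)^{2} = \frac{139736041}{625}$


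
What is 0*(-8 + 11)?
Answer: 0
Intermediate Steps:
0*(-8 + 11) = 0*3 = 0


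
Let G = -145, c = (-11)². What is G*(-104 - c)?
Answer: 32625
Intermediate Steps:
c = 121
G*(-104 - c) = -145*(-104 - 1*121) = -145*(-104 - 121) = -145*(-225) = 32625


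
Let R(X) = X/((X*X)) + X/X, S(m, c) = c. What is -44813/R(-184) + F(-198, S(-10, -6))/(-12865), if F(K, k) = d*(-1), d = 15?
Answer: -21215907667/470859 ≈ -45058.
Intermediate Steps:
F(K, k) = -15 (F(K, k) = 15*(-1) = -15)
R(X) = 1 + 1/X (R(X) = X/(X²) + 1 = X/X² + 1 = 1/X + 1 = 1 + 1/X)
-44813/R(-184) + F(-198, S(-10, -6))/(-12865) = -44813*(-184/(1 - 184)) - 15/(-12865) = -44813/((-1/184*(-183))) - 15*(-1/12865) = -44813/183/184 + 3/2573 = -44813*184/183 + 3/2573 = -8245592/183 + 3/2573 = -21215907667/470859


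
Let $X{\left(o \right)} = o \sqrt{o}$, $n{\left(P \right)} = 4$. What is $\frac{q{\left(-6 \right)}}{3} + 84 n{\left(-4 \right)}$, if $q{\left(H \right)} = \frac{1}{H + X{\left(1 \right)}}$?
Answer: $\frac{5039}{15} \approx 335.93$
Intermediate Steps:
$X{\left(o \right)} = o^{\frac{3}{2}}$
$q{\left(H \right)} = \frac{1}{1 + H}$ ($q{\left(H \right)} = \frac{1}{H + 1^{\frac{3}{2}}} = \frac{1}{H + 1} = \frac{1}{1 + H}$)
$\frac{q{\left(-6 \right)}}{3} + 84 n{\left(-4 \right)} = \frac{1}{\left(1 - 6\right) 3} + 84 \cdot 4 = \frac{1}{-5} \cdot \frac{1}{3} + 336 = \left(- \frac{1}{5}\right) \frac{1}{3} + 336 = - \frac{1}{15} + 336 = \frac{5039}{15}$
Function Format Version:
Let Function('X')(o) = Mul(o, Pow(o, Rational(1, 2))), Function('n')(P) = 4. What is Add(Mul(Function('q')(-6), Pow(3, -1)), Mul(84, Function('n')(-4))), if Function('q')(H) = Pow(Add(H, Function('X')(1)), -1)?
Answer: Rational(5039, 15) ≈ 335.93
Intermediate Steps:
Function('X')(o) = Pow(o, Rational(3, 2))
Function('q')(H) = Pow(Add(1, H), -1) (Function('q')(H) = Pow(Add(H, Pow(1, Rational(3, 2))), -1) = Pow(Add(H, 1), -1) = Pow(Add(1, H), -1))
Add(Mul(Function('q')(-6), Pow(3, -1)), Mul(84, Function('n')(-4))) = Add(Mul(Pow(Add(1, -6), -1), Pow(3, -1)), Mul(84, 4)) = Add(Mul(Pow(-5, -1), Rational(1, 3)), 336) = Add(Mul(Rational(-1, 5), Rational(1, 3)), 336) = Add(Rational(-1, 15), 336) = Rational(5039, 15)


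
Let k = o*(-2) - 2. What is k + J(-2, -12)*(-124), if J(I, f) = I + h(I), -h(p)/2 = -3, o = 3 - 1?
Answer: -502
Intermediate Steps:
o = 2
h(p) = 6 (h(p) = -2*(-3) = 6)
J(I, f) = 6 + I (J(I, f) = I + 6 = 6 + I)
k = -6 (k = 2*(-2) - 2 = -4 - 2 = -6)
k + J(-2, -12)*(-124) = -6 + (6 - 2)*(-124) = -6 + 4*(-124) = -6 - 496 = -502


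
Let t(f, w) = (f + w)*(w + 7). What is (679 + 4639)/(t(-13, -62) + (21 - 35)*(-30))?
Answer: 5318/4545 ≈ 1.1701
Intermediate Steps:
t(f, w) = (7 + w)*(f + w) (t(f, w) = (f + w)*(7 + w) = (7 + w)*(f + w))
(679 + 4639)/(t(-13, -62) + (21 - 35)*(-30)) = (679 + 4639)/(((-62)**2 + 7*(-13) + 7*(-62) - 13*(-62)) + (21 - 35)*(-30)) = 5318/((3844 - 91 - 434 + 806) - 14*(-30)) = 5318/(4125 + 420) = 5318/4545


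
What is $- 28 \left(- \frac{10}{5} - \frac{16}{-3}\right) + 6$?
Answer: $- \frac{262}{3} \approx -87.333$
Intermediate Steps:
$- 28 \left(- \frac{10}{5} - \frac{16}{-3}\right) + 6 = - 28 \left(\left(-10\right) \frac{1}{5} - - \frac{16}{3}\right) + 6 = - 28 \left(-2 + \frac{16}{3}\right) + 6 = \left(-28\right) \frac{10}{3} + 6 = - \frac{280}{3} + 6 = - \frac{262}{3}$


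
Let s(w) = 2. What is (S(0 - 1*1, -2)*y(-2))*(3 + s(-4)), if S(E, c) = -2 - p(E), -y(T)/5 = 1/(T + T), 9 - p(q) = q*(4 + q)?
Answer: -175/2 ≈ -87.500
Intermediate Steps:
p(q) = 9 - q*(4 + q)
y(T) = -5/(2*T) (y(T) = -5/(T + T) = -5*1/(2*T) = -5/(2*T))
S(E, c) = -11 + E² + 4*E (S(E, c) = -2 - (9 - E² - 4*E) = -2 + (-9 + E² + 4*E) = -11 + E² + 4*E)
(S(0 - 1*1, -2)*y(-2))*(3 + s(-4)) = ((-11 + (0 - 1*1)² + 4*(0 - 1*1))*(-5/2/(-2)))*(3 + 2) = ((-11 + (0 - 1)² + 4*(0 - 1))*(-5/2*(-½)))*5 = ((-11 + (-1)² + 4*(-1))*(5/4))*5 = ((-11 + 1 - 4)*(5/4))*5 = -14*5/4*5 = -35/2*5 = -175/2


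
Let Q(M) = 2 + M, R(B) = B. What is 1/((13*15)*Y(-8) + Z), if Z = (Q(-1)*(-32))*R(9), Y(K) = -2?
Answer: -1/678 ≈ -0.0014749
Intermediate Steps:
Z = -288 (Z = ((2 - 1)*(-32))*9 = (1*(-32))*9 = -32*9 = -288)
1/((13*15)*Y(-8) + Z) = 1/((13*15)*(-2) - 288) = 1/(195*(-2) - 288) = 1/(-390 - 288) = 1/(-678) = -1/678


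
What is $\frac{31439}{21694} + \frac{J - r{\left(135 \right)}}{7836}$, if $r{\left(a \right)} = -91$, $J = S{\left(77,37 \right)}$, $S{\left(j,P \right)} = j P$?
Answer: $\frac{25844697}{14166182} \approx 1.8244$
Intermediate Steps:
$S{\left(j,P \right)} = P j$
$J = 2849$ ($J = 37 \cdot 77 = 2849$)
$\frac{31439}{21694} + \frac{J - r{\left(135 \right)}}{7836} = \frac{31439}{21694} + \frac{2849 - -91}{7836} = 31439 \cdot \frac{1}{21694} + \left(2849 + 91\right) \frac{1}{7836} = \frac{31439}{21694} + 2940 \cdot \frac{1}{7836} = \frac{31439}{21694} + \frac{245}{653} = \frac{25844697}{14166182}$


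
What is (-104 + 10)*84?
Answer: -7896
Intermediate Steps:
(-104 + 10)*84 = -94*84 = -7896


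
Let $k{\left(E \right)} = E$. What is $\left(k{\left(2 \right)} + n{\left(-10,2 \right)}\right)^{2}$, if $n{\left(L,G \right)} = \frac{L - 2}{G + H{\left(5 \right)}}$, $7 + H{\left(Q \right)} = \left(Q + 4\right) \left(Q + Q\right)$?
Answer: $\frac{24964}{7225} \approx 3.4552$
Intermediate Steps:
$H{\left(Q \right)} = -7 + 2 Q \left(4 + Q\right)$ ($H{\left(Q \right)} = -7 + \left(Q + 4\right) \left(Q + Q\right) = -7 + \left(4 + Q\right) 2 Q = -7 + 2 Q \left(4 + Q\right)$)
$n{\left(L,G \right)} = \frac{-2 + L}{83 + G}$ ($n{\left(L,G \right)} = \frac{L - 2}{G + \left(-7 + 2 \cdot 5^{2} + 8 \cdot 5\right)} = \frac{-2 + L}{G + \left(-7 + 2 \cdot 25 + 40\right)} = \frac{-2 + L}{G + \left(-7 + 50 + 40\right)} = \frac{-2 + L}{G + 83} = \frac{-2 + L}{83 + G}$)
$\left(k{\left(2 \right)} + n{\left(-10,2 \right)}\right)^{2} = \left(2 + \frac{-2 - 10}{83 + 2}\right)^{2} = \left(2 + \frac{1}{85} \left(-12\right)\right)^{2} = \left(2 - \frac{12}{85}\right)^{2} = \left(\frac{158}{85}\right)^{2} = \frac{24964}{7225}$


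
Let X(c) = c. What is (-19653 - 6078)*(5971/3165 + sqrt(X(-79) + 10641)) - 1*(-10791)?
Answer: -39828762/1055 - 25731*sqrt(10562) ≈ -2.6822e+6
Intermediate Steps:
(-19653 - 6078)*(5971/3165 + sqrt(X(-79) + 10641)) - 1*(-10791) = (-19653 - 6078)*(5971/3165 + sqrt(-79 + 10641)) - 1*(-10791) = -25731*(5971*(1/3165) + sqrt(10562)) + 10791 = -25731*(5971/3165 + sqrt(10562)) + 10791 = (-51213267/1055 - 25731*sqrt(10562)) + 10791 = -39828762/1055 - 25731*sqrt(10562)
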